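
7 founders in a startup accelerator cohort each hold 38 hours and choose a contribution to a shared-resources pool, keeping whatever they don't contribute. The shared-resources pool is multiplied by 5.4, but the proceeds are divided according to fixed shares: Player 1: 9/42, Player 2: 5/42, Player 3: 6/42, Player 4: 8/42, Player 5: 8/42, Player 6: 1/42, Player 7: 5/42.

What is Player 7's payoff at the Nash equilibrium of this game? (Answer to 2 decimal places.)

111.29 hours

Each unit j contributes comes back to j as 5.4 × (j's share), so j prefers to contribute only if that share exceeds 1/5.4 = 0.1852; otherwise keeping the unit dominates.
Player 1, Player 4 and Player 5 clear that bar, contributing 38 each; the remaining 4 contribute 0. Total contributed: 114.
Player 7 keeps 38 and receives 5.4 × 114 × 5/42 = 73.29 from the shared-resources pool, for a payoff of 111.29.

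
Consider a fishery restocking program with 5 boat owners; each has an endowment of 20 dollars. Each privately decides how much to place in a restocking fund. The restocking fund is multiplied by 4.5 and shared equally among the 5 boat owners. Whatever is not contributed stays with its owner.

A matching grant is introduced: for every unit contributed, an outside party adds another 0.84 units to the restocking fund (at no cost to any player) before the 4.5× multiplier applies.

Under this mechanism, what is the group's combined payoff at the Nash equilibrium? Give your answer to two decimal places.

828.00 dollars

The effective private return per unit is now 4.5 × 1.84 / 5 = 1.6560 > 1, so every player's dominant strategy flips to full contribution.
At the Nash equilibrium everyone contributes 20. Group total payoff = 4.5 × 1.84 × 100 = 828.00.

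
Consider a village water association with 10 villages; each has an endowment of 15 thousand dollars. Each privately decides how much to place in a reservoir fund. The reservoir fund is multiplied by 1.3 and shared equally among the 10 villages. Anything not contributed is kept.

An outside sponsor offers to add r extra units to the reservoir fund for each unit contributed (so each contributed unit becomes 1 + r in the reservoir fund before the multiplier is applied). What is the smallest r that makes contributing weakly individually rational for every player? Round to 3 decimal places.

With matching at rate r, one contributed unit becomes (1 + r) in the reservoir fund and returns 1.3 × (1 + r) / 10 to the contributor.
Setting this equal to 1: 1 + r = 10/1.3 = 7.6923.
So the minimum matching rate is r = 7.6923 − 1 = 6.692.

6.692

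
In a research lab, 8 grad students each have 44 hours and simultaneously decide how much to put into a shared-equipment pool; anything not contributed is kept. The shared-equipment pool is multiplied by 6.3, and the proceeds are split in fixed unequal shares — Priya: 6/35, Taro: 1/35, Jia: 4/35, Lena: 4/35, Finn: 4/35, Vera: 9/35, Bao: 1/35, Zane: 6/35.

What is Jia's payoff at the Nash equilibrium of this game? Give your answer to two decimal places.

For player j, contributing a unit is worthwhile iff 6.3 × (j's share) ≥ 1, i.e. iff j's share is at least 0.1587.
The shares above 0.1587 belong to Priya, Vera and Zane, contributing 44 each; the remaining 5 contribute 0. Total contributed: 132.
Jia keeps 44 and receives 6.3 × 132 × 4/35 = 95.04 from the shared-equipment pool, for a payoff of 139.04.

139.04 hours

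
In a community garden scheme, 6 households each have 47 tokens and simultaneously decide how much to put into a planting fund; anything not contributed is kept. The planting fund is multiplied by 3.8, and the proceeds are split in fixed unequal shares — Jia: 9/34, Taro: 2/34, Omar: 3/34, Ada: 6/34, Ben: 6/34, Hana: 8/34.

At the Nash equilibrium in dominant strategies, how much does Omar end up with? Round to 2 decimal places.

62.76 tokens

Each unit j contributes comes back to j as 3.8 × (j's share), so j prefers to contribute only if that share exceeds 1/3.8 = 0.2632; otherwise keeping the unit dominates.
Only Jia (9/34) clears that bar, contributing 47; the remaining 5 contribute 0. Total contributed: 47.
Omar keeps 47 and receives 3.8 × 47 × 3/34 = 15.76 from the planting fund, for a payoff of 62.76.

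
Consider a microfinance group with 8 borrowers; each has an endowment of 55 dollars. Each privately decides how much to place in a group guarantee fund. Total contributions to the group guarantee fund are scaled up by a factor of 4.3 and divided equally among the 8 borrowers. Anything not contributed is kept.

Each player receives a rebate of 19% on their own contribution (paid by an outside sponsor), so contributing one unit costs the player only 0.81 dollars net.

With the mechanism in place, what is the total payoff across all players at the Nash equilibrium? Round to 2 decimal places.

Even with the mechanism, each unit contributed returns only (4.3/8) / 0.81 = 0.6636 per unit of net cost, so contributing nothing is still dominant.
Everyone keeps their endowment and the group total is 8 × 55 = 440.

440.00 dollars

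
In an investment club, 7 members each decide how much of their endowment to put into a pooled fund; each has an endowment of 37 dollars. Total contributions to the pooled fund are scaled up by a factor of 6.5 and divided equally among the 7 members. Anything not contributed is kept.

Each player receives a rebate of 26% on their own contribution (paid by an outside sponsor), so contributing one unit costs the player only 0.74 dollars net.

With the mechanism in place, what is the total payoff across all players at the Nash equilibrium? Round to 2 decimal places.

With the mechanism, a contributed unit returns (6.5/7) / 0.74 = 1.2548 per unit of net cost to the contributor — now above 1 — so contributing fully is weakly dominant for every player.
So the Nash equilibrium is full contribution by all 7; the group earns 7 × (37 × 0.26 + 6.5 × 37) = 1750.84.

1750.84 dollars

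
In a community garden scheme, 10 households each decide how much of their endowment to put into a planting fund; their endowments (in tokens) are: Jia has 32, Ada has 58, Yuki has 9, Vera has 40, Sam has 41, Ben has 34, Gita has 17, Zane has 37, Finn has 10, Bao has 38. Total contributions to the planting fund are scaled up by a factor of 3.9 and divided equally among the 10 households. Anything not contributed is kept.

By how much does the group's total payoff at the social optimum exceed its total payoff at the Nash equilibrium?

916.40 tokens

The private return per contributed unit is 3.9/10 = 0.3900 < 1 for every player regardless of endowment, so the Nash equilibrium is zero contribution and the group total is Σ E_j = 32 + 58 + 9 + 40 + 41 + 34 + 17 + 37 + 10 + 38 = 316.
Each contributed unit returns 3.900 to the group, so the social optimum is full contribution by everyone: group total = 3.900 × 316 = 1232.40.
Efficiency loss = (3.900 − 1) × 316 = 916.40.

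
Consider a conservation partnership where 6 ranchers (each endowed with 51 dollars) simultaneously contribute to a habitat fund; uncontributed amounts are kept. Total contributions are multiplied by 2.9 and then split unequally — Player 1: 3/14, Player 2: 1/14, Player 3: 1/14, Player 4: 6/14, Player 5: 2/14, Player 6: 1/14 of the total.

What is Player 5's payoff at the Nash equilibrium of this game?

72.13 dollars

For player j, contributing a unit is worthwhile iff 2.9 × (j's share) ≥ 1, i.e. iff j's share is at least 0.3448.
The only share above 0.3448 is Player 4's 6/14, contributing 51; the remaining 5 contribute 0. Total contributed: 51.
Player 5 keeps 51 and receives 2.9 × 51 × 2/14 = 21.13 from the habitat fund, for a payoff of 72.13.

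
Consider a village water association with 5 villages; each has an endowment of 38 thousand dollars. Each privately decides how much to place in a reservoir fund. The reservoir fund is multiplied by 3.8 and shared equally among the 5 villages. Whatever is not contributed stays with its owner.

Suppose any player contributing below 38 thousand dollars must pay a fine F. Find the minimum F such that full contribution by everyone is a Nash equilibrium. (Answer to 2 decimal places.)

Given the others contribute fully, the best deviation is to contribute 0 (any partial contribution still incurs the fine and gives up units whose private return 0.7600 is below 1).
Deviating from 38 to 0 saves 38 thousand dollars but forfeits the deviator's share of the drop in the reservoir fund: 3.8/5 × 38 = 28.88.
So the deviation gain is 38 − 28.88 = 9.12, and the fine must be at least 9.12 thousand dollars to wipe it out.

9.12 thousand dollars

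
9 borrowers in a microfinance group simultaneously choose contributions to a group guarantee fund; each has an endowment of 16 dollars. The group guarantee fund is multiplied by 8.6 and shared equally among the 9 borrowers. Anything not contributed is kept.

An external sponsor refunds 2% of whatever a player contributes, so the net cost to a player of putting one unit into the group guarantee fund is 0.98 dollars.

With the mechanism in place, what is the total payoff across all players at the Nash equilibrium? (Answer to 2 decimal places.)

The effective private return is (8.6/9) / 0.98 = 0.9751, which is still under 1, so the mechanism doesn't change anyone's dominant strategy: zero contribution.
Everyone keeps their endowment and the group total is 9 × 16 = 144.

144.00 dollars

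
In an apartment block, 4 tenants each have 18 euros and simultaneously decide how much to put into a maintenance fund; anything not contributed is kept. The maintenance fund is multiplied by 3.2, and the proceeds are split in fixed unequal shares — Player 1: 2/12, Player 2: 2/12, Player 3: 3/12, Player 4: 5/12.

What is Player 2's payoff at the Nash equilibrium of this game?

Player j's private return per contributed unit is 3.2 × (j's share). Contributing is weakly dominant for j when that share is at least 1/3.2 = 0.3125, and contributing 0 is dominant otherwise.
Only Player 4 (5/12) clears that bar, contributing 18; the remaining 3 contribute 0. Total contributed: 18.
Player 2 keeps 18 and receives 3.2 × 18 × 2/12 = 9.60 from the maintenance fund, for a payoff of 27.60.

27.60 euros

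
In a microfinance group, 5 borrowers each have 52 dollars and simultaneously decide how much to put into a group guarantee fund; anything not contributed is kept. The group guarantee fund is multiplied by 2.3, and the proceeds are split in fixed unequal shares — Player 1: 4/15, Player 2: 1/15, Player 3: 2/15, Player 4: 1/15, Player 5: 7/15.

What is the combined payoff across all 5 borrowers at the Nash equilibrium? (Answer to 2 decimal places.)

327.60 dollars

Each unit j contributes comes back to j as 2.3 × (j's share), so j prefers to contribute only if that share exceeds 1/2.3 = 0.4348; otherwise keeping the unit dominates.
Player 5 alone (share 7/15) is above the threshold, contributing 52; the remaining 4 contribute 0. Total contributed: 52.
The group guarantee fund pays out 2.3 × 52 = 119.60 in total (split across the unequal shares, but the aggregate is all that matters for the group sum).
The 4 free-riders keep 52 each, adding 208. Group total = 208 + 119.60 = 327.60.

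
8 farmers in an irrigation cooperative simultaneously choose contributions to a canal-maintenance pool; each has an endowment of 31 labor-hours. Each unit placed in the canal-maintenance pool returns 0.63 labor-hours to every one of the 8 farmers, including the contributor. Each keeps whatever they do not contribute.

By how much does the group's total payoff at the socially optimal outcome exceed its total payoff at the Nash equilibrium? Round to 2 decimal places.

1001.92 labor-hours

The private return per contributed unit is 0.63 < 1, so contributing 0 is dominant for every player. At the Nash equilibrium everyone keeps their 31, and the group total is 8 × 31 = 248.
Each contributed unit returns 5.040 to the group as a whole (0.63 to each of 8 players), which exceeds 1, so the social optimum is full contribution: group total = 5.040 × 248 = 1249.92.
Efficiency loss = 1249.92 − 248 = 1001.92.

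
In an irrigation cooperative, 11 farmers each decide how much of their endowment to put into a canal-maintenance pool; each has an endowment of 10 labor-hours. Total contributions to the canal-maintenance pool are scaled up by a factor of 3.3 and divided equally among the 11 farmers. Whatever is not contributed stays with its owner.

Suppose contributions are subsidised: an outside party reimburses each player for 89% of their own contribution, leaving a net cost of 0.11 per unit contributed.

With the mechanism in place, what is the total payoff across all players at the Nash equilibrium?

460.90 labor-hours

With the mechanism, a contributed unit returns (3.3/11) / 0.11 = 2.7273 per unit of net cost to the contributor — now above 1 — so contributing fully is weakly dominant for every player.
At the Nash equilibrium everyone contributes 10. Group total payoff = 11 × (10 × 0.89 + 3.3 × 10) = 460.90.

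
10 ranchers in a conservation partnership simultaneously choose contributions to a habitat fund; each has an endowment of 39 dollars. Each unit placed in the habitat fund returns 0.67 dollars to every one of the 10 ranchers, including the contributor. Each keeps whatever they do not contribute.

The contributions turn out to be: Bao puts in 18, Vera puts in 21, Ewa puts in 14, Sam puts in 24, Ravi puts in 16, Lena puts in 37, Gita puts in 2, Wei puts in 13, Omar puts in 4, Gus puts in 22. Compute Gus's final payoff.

Total contributed: 18 + 21 + 14 + 24 + 16 + 37 + 2 + 13 + 4 + 22 = 171.
Each receives 0.67 × 171 = 114.57 from the habitat fund.
Gus keeps 39 − 22 = 17, so Gus's payoff is 17 + 114.57 = 131.57.

131.57 dollars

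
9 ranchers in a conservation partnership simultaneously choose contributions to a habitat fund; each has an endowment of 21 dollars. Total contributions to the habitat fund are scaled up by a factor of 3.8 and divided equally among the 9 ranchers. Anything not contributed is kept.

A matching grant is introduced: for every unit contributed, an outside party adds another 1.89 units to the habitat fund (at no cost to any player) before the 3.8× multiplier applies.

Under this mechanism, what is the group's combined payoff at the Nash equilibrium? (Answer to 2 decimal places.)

Under the mechanism each unit contributed yields 3.8 × 2.89 / 9 = 1.2202 back to its contributor per unit of net cost, which exceeds 1, making full contribution the dominant choice for everyone.
So the Nash equilibrium is full contribution by all 9; the group earns 3.8 × 2.89 × 189 = 2075.60.

2075.60 dollars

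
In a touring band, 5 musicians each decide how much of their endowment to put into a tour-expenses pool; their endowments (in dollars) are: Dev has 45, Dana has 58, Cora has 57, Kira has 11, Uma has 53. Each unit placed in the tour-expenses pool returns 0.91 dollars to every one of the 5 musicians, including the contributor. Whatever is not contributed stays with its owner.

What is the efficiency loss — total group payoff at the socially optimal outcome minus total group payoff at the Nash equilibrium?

795.20 dollars

The private return per contributed unit is 0.91 < 1 for everyone, so the Nash equilibrium is zero contribution and the group total is Σ E_j = 45 + 58 + 57 + 11 + 53 = 224.
Each contributed unit returns 4.550 to the group, so the social optimum is full contribution by everyone: group total = 4.550 × 224 = 1019.20.
Efficiency loss = (4.550 − 1) × 224 = 795.20.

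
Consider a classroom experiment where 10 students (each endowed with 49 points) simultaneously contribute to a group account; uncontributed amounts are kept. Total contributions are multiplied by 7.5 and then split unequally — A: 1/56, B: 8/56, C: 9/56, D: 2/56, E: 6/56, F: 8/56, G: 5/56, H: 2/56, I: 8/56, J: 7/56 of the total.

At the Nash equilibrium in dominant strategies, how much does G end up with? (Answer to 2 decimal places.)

180.25 points

For player j, contributing a unit is worthwhile iff 7.5 × (j's share) ≥ 1, i.e. iff j's share is at least 0.1333.
B, C, F and I are above the threshold, contributing 49 each; the remaining 6 contribute 0. Total contributed: 196.
G keeps 49 and receives 7.5 × 196 × 5/56 = 131.25 from the group account, for a payoff of 180.25.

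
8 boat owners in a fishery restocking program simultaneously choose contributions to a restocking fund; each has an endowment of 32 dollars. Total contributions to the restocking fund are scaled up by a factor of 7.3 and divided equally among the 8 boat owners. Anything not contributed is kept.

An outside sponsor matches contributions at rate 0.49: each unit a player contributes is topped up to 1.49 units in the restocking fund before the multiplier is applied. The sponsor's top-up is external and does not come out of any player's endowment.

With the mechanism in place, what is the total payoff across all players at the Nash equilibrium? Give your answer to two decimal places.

Under the mechanism each unit contributed yields 7.3 × 1.49 / 8 = 1.3596 back to its contributor per unit of net cost, which exceeds 1, making full contribution the dominant choice for everyone.
So the Nash equilibrium is full contribution by all 8; the group earns 7.3 × 1.49 × 256 = 2784.51.

2784.51 dollars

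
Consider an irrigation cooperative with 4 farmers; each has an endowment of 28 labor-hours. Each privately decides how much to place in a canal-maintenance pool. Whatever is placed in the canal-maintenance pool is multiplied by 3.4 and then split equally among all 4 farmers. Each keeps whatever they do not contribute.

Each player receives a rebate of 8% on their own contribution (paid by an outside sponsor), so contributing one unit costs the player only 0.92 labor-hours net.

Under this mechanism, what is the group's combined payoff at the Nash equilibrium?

The effective private return is (3.4/4) / 0.92 = 0.9239, which is still under 1, so the mechanism doesn't change anyone's dominant strategy: zero contribution.
Everyone keeps their endowment and the group total is 4 × 28 = 112.

112.00 labor-hours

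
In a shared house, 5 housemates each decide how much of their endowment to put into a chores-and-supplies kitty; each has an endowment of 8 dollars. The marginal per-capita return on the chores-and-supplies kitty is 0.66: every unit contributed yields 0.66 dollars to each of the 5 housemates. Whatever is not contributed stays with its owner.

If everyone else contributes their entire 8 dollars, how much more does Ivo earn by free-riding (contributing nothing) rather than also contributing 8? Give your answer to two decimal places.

Switching from a contribution of 8 to 0 lets Ivo keep an extra 8 dollars, but lowers the chores-and-supplies kitty by 8, which costs Ivo their own share of that drop: 0.66 × 8 = 5.28.
Net gain = 8 − 5.28 = 2.72. The private return per contributed unit (0.66) is below 1, so free-riding is indeed the best response regardless of what the others do.

2.72 dollars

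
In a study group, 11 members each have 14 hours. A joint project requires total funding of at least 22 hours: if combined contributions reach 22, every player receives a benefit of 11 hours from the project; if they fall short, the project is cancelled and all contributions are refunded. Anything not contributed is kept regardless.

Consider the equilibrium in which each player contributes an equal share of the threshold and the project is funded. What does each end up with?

23 hours

Equal share of the threshold: 22/11 = 2.
At this profile no one gains by cutting their contribution: any cut drops the total below 22, the project is cancelled, contributions are refunded, and the deviator ends with 14, which is less than 14 − 2 + 11 = 23. Contributing more than 2 just wastes the excess. So contributing exactly 2 is a best response.
Each player's payoff: 14 − 2 + 11 = 23.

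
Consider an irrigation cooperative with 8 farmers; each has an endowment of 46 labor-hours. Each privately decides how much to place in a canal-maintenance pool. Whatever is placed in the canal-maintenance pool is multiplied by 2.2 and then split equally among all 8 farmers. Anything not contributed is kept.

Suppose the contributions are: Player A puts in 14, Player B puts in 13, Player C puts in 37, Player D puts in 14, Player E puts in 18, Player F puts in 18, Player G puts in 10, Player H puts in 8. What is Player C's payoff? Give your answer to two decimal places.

45.30 labor-hours

Total contributed: 14 + 13 + 37 + 14 + 18 + 18 + 10 + 8 = 132.
Each receives 2.2 × 132 / 8 = 36.30 from the canal-maintenance pool.
Player C keeps 46 − 37 = 9, so Player C's payoff is 9 + 36.30 = 45.30.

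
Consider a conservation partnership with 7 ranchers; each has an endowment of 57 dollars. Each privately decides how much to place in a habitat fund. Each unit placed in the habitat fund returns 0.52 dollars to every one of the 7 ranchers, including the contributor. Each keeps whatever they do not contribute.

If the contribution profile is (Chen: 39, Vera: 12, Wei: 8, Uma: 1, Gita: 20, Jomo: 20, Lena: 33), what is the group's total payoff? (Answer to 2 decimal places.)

750.12 dollars

Total contributed: 39 + 12 + 8 + 1 + 20 + 20 + 33 = 133; total kept: 7 × 57 − 133 = 266.
The habitat fund pays out 0.52 × 7 × 133 = 484.12 in aggregate.
Group total = 266 + 484.12 = 750.12.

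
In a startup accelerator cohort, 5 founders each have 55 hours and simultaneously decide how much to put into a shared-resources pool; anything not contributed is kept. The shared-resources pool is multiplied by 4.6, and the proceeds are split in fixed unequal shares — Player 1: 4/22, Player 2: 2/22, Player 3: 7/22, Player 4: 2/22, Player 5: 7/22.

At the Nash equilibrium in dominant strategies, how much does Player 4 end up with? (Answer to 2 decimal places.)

101.00 hours

Each unit j contributes comes back to j as 4.6 × (j's share), so j prefers to contribute only if that share exceeds 1/4.6 = 0.2174; otherwise keeping the unit dominates.
Player 3 and Player 5 are above the threshold, contributing 55 each; the remaining 3 contribute 0. Total contributed: 110.
Player 4 keeps 55 and receives 4.6 × 110 × 2/22 = 46.00 from the shared-resources pool, for a payoff of 101.00.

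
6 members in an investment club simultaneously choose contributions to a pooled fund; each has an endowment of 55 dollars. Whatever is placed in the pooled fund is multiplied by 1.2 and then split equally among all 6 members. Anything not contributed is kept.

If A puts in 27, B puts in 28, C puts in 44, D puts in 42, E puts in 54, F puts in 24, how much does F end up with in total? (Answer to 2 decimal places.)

Total contributed: 27 + 28 + 44 + 42 + 54 + 24 = 219.
Each receives 1.2 × 219 / 6 = 43.80 from the pooled fund.
F keeps 55 − 24 = 31, so F's payoff is 31 + 43.80 = 74.80.

74.80 dollars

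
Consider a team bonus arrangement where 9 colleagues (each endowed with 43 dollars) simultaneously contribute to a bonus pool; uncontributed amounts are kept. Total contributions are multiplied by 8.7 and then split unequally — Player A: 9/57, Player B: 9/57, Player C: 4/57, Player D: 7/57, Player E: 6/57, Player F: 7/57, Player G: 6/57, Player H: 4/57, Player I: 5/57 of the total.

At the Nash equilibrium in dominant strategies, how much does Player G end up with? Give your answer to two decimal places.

A player with share s gets back 8.7·s per unit contributed, so full contribution is dominant for anyone with s > 1/8.7 = 0.1149 and zero contribution is dominant for anyone below.
Player A, Player B, Player D and Player F are above the threshold, contributing 43 each; the remaining 5 contribute 0. Total contributed: 172.
Player G keeps 43 and receives 8.7 × 172 × 6/57 = 157.52 from the bonus pool, for a payoff of 200.52.

200.52 dollars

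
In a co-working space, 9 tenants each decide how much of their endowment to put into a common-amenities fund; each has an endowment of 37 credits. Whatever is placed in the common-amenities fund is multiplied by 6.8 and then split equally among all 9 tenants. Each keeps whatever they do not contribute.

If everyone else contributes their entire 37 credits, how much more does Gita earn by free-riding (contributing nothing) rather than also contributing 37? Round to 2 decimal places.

9.04 credits

Switching from a contribution of 37 to 0 lets Gita keep an extra 37 credits, but lowers the common-amenities fund by 37, which costs Gita their own share of that drop: 6.8/9 × 37 = 27.96.
Net gain = 37 − 27.96 = 9.04. The private return per contributed unit (0.7556) is below 1, so free-riding is indeed the best response regardless of what the others do.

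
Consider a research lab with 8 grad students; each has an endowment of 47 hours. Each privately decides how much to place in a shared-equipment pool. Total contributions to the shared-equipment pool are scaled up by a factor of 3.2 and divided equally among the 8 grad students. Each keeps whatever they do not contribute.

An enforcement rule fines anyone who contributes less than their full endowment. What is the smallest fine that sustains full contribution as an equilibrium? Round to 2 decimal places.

28.20 hours

Given the others contribute fully, the best deviation is to contribute 0 (any partial contribution still incurs the fine and gives up units whose private return 0.4000 is below 1).
Deviating from 47 to 0 saves 47 hours but forfeits the deviator's share of the drop in the shared-equipment pool: 3.2/8 × 47 = 18.80.
So the deviation gain is 47 − 18.80 = 28.20, and the fine must be at least 28.20 hours to wipe it out.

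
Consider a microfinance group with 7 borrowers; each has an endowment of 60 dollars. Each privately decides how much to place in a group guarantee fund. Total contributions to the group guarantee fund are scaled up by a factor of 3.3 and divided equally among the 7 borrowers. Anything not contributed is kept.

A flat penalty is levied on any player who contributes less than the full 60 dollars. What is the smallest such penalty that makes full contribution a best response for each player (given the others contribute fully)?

31.71 dollars

Given the others contribute fully, the best deviation is to contribute 0 (any partial contribution still incurs the fine and gives up units whose private return 0.4714 is below 1).
Deviating from 60 to 0 saves 60 dollars but forfeits the deviator's share of the drop in the group guarantee fund: 3.3/7 × 60 = 28.29.
So the deviation gain is 60 − 28.29 = 31.71, and the fine must be at least 31.71 dollars to wipe it out.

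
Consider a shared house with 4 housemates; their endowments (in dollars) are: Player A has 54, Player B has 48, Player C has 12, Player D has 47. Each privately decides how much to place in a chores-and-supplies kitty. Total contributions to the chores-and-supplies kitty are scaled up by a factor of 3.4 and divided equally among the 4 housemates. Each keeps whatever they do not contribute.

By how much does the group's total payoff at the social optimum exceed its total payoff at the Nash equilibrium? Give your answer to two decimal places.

386.40 dollars

The private return per contributed unit is 3.4/4 = 0.8500 < 1 for every player regardless of endowment, so the Nash equilibrium is zero contribution and the group total is Σ E_j = 54 + 48 + 12 + 47 = 161.
Each contributed unit returns 3.400 to the group, so the social optimum is full contribution by everyone: group total = 3.400 × 161 = 547.40.
Efficiency loss = (3.400 − 1) × 161 = 386.40.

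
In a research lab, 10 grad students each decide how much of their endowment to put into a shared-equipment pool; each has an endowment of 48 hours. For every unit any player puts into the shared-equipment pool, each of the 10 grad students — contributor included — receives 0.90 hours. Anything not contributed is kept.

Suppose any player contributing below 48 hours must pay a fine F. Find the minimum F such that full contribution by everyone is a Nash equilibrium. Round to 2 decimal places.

4.80 hours

Given the others contribute fully, the best deviation is to contribute 0 (any partial contribution still incurs the fine and gives up units whose private return 0.90 is below 1).
Deviating from 48 to 0 saves 48 hours but forfeits the deviator's share of the drop in the shared-equipment pool: 0.90 × 48 = 43.20.
So the deviation gain is 48 − 43.20 = 4.80, and the fine must be at least 4.80 hours to wipe it out.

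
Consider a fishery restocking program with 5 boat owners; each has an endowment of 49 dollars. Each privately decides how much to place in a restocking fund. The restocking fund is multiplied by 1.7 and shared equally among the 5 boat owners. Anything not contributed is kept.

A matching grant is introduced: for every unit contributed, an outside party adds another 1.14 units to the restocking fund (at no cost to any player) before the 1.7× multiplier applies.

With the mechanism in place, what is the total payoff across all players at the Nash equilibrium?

With the mechanism, a contributed unit returns 1.7 × 2.14 / 5 = 0.7276 per unit of net cost — still below 1 — so contributing 0 remains dominant for every player.
At the Nash equilibrium no one contributes; group total payoff = 5 × 49 = 245.

245.00 dollars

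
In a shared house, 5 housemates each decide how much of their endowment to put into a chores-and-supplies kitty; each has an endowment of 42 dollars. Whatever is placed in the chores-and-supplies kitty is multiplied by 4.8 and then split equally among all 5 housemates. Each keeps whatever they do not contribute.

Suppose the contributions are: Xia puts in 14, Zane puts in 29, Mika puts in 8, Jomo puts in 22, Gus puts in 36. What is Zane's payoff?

117.64 dollars

Total contributed: 14 + 29 + 8 + 22 + 36 = 109.
Each receives 4.8 × 109 / 5 = 104.64 from the chores-and-supplies kitty.
Zane keeps 42 − 29 = 13, so Zane's payoff is 13 + 104.64 = 117.64.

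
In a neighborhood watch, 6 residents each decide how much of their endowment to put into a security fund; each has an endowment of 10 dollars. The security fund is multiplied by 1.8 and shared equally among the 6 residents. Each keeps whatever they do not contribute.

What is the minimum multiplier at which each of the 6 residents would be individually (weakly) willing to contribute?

6

A contributed unit returns (multiplier)/6 to its contributor.
This reaches 1 exactly when the multiplier is 6.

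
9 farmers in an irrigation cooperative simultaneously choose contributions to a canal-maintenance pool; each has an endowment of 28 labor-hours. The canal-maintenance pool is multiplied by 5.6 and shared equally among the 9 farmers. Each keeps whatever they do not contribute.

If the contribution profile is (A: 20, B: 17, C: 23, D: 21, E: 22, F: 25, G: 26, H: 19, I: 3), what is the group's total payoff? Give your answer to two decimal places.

Total contributed: 20 + 17 + 23 + 21 + 22 + 25 + 26 + 19 + 3 = 176; total kept: 9 × 28 − 176 = 76.
The canal-maintenance pool pays out 5.6 × 176 = 985.60 in aggregate.
Group total = 76 + 985.60 = 1061.60.

1061.60 labor-hours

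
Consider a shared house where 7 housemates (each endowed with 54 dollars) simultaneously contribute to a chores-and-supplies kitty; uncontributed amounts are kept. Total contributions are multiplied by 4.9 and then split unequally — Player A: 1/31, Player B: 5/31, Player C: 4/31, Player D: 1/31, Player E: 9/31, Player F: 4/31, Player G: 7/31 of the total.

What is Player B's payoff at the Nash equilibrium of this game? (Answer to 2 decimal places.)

Player j's private return per contributed unit is 4.9 × (j's share). Contributing is weakly dominant for j when that share is at least 1/4.9 = 0.2041, and contributing 0 is dominant otherwise.
The shares above 0.2041 belong to Player E and Player G, contributing 54 each; the remaining 5 contribute 0. Total contributed: 108.
Player B keeps 54 and receives 4.9 × 108 × 5/31 = 85.35 from the chores-and-supplies kitty, for a payoff of 139.35.

139.35 dollars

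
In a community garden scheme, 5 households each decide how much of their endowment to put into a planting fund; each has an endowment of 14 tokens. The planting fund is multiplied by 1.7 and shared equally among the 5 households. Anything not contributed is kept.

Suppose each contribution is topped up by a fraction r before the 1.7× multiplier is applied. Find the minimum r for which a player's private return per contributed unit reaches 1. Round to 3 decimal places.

1.941

With matching at rate r, one contributed unit becomes (1 + r) in the planting fund and returns 1.7 × (1 + r) / 5 to the contributor.
Setting this equal to 1: 1 + r = 5/1.7 = 2.9412.
So the minimum matching rate is r = 2.9412 − 1 = 1.941.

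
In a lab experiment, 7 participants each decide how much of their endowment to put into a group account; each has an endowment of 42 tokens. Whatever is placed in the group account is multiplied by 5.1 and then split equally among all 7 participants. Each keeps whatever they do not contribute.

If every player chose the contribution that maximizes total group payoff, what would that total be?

1499.40 tokens

Each contributed unit returns 5.100 to the group as a whole (0.7286 to each of 7 players), which exceeds 1, so the social optimum is full contribution: group total = 5.100 × 294 = 1499.40.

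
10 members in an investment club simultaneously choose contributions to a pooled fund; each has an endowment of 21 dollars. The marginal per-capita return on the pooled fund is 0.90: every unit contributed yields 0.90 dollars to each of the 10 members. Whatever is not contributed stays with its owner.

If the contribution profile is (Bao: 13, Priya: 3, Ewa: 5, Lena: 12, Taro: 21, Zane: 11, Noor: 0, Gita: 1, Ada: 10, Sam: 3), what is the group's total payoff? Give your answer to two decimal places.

842.00 dollars

Total contributed: 13 + 3 + 5 + 12 + 21 + 11 + 0 + 1 + 10 + 3 = 79; total kept: 10 × 21 − 79 = 131.
The pooled fund pays out 0.90 × 10 × 79 = 711.00 in aggregate.
Group total = 131 + 711.00 = 842.00.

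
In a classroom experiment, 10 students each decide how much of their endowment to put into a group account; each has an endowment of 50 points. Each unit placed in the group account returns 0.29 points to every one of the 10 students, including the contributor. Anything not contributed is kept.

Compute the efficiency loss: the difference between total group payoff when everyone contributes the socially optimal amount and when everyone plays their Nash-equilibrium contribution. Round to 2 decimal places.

The private return per contributed unit is 0.29 < 1, so contributing 0 is dominant for every player. At the Nash equilibrium everyone keeps their 50, and the group total is 10 × 50 = 500.
Each contributed unit returns 2.900 to the group as a whole (0.29 to each of 10 players), which exceeds 1, so the social optimum is full contribution: group total = 2.900 × 500 = 1450.00.
Efficiency loss = 1450.00 − 500 = 950.00.

950.00 points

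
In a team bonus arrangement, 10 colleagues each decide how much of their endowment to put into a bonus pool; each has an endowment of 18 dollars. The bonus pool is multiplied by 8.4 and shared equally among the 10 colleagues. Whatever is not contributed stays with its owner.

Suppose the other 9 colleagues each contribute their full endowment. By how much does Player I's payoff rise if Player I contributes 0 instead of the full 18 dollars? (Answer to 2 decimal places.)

Switching from a contribution of 18 to 0 lets Player I keep an extra 18 dollars, but lowers the bonus pool by 18, which costs Player I their own share of that drop: 8.4/10 × 18 = 15.12.
Net gain = 18 − 15.12 = 2.88. The private return per contributed unit (0.8400) is below 1, so free-riding is indeed the best response regardless of what the others do.

2.88 dollars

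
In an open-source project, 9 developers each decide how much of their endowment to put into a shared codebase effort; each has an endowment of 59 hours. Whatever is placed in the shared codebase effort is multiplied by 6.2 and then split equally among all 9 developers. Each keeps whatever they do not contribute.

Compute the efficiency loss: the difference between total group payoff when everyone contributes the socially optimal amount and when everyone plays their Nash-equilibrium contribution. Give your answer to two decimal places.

Each contributed unit returns 6.2/9 = 0.6889 to its contributor — below 1 — so contributing 0 is dominant for every player. At the Nash equilibrium everyone keeps their 59, and the group total is 9 × 59 = 531.
Each contributed unit returns 6.200 to the group as a whole (0.6889 to each of 9 players), which exceeds 1, so the social optimum is full contribution: group total = 6.200 × 531 = 3292.20.
Efficiency loss = 3292.20 − 531 = 2761.20.

2761.20 hours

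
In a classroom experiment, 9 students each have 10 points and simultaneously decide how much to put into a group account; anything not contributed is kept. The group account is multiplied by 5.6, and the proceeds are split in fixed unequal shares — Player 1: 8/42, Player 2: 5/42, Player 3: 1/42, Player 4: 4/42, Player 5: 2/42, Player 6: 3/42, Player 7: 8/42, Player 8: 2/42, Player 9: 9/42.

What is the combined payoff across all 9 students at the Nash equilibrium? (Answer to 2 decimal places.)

For player j, contributing a unit is worthwhile iff 5.6 × (j's share) ≥ 1, i.e. iff j's share is at least 0.1786.
The shares above 0.1786 belong to Player 1, Player 7 and Player 9, contributing 10 each; the remaining 6 contribute 0. Total contributed: 30.
The group account pays out 5.6 × 30 = 168.00 in total (split across the unequal shares, but the aggregate is all that matters for the group sum).
The 6 free-riders keep 10 each, adding 60. Group total = 60 + 168.00 = 228.00.

228.00 points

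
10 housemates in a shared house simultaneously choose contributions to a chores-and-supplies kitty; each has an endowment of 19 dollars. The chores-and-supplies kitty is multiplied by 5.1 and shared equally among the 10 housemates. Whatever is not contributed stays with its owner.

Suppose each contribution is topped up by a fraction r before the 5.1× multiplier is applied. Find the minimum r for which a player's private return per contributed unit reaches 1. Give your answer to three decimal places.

With matching at rate r, one contributed unit becomes (1 + r) in the chores-and-supplies kitty and returns 5.1 × (1 + r) / 10 to the contributor.
Setting this equal to 1: 1 + r = 10/5.1 = 1.9608.
So the minimum matching rate is r = 1.9608 − 1 = 0.961.

0.961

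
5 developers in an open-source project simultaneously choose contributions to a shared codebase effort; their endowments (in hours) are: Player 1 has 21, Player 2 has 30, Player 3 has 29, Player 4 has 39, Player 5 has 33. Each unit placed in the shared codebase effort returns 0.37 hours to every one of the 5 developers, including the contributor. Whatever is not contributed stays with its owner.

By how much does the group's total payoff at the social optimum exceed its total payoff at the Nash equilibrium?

The private return per contributed unit is 0.37 < 1 for everyone, so the Nash equilibrium is zero contribution and the group total is Σ E_j = 21 + 30 + 29 + 39 + 33 = 152.
Each contributed unit returns 1.850 to the group, so the social optimum is full contribution by everyone: group total = 1.850 × 152 = 281.20.
Efficiency loss = (1.850 − 1) × 152 = 129.20.

129.20 hours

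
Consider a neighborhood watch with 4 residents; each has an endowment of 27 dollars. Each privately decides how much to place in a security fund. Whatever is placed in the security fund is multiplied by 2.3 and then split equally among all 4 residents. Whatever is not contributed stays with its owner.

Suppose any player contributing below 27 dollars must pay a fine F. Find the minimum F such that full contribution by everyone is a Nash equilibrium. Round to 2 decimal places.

11.48 dollars

Given the others contribute fully, the best deviation is to contribute 0 (any partial contribution still incurs the fine and gives up units whose private return 0.5750 is below 1).
Deviating from 27 to 0 saves 27 dollars but forfeits the deviator's share of the drop in the security fund: 2.3/4 × 27 = 15.52.
So the deviation gain is 27 − 15.52 = 11.48, and the fine must be at least 11.48 dollars to wipe it out.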